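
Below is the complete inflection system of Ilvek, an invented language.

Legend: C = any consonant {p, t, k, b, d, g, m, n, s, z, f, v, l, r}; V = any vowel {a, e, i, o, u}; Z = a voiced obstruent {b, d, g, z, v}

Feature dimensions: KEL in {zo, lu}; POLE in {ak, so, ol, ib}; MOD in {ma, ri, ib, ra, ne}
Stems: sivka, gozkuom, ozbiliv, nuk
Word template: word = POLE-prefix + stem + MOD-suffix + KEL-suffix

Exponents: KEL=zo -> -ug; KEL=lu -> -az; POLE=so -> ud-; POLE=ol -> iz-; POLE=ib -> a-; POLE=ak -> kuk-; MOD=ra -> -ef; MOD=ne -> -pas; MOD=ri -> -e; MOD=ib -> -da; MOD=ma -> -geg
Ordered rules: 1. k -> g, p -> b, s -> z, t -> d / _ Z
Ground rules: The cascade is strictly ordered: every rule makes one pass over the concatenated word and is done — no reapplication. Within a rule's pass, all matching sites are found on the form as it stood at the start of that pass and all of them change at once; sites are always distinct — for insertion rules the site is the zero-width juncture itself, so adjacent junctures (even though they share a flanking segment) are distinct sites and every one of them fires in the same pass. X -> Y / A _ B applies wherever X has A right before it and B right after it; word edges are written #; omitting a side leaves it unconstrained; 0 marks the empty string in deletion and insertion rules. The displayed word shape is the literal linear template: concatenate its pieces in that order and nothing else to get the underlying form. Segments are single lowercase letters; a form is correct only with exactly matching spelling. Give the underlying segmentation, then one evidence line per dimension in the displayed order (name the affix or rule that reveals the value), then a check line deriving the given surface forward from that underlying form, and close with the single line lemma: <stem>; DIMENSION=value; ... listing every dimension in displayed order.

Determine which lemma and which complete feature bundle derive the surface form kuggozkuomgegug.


underlying: kuk-gozkuom-geg-ug
KEL=zo - signalled by the affix -ug
POLE=ak - signalled by the affix kuk-
MOD=ma - signalled by the affix -geg
check: kukgozkuomgegug -> kuggozkuomgegug
lemma: gozkuom; KEL=zo; POLE=ak; MOD=ma


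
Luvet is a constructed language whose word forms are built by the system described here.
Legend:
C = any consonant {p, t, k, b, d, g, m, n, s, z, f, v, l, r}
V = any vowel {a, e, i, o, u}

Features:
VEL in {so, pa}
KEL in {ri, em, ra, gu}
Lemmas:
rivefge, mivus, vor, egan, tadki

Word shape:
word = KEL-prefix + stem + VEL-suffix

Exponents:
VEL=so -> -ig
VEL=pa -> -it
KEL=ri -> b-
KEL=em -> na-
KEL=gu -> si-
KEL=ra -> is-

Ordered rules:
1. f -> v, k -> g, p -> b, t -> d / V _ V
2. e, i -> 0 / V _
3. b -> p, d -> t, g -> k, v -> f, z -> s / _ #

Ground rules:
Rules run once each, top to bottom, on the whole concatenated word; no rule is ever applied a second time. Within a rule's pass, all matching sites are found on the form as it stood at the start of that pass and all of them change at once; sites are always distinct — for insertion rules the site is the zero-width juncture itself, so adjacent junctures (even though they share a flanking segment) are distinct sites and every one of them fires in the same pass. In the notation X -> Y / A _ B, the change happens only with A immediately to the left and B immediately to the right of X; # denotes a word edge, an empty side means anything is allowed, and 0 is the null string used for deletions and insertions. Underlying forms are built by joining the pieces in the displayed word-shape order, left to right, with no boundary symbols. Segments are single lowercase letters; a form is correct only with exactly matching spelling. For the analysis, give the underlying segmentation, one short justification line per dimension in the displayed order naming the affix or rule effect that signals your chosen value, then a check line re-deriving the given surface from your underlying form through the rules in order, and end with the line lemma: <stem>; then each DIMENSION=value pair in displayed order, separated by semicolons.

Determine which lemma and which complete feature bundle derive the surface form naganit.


underlying: na-egan-it
VEL=pa - signalled by the affix -it
KEL=em - signalled by the affix na-
check: naeganit -> naeganit -> naganit -> naganit
lemma: egan; VEL=pa; KEL=em


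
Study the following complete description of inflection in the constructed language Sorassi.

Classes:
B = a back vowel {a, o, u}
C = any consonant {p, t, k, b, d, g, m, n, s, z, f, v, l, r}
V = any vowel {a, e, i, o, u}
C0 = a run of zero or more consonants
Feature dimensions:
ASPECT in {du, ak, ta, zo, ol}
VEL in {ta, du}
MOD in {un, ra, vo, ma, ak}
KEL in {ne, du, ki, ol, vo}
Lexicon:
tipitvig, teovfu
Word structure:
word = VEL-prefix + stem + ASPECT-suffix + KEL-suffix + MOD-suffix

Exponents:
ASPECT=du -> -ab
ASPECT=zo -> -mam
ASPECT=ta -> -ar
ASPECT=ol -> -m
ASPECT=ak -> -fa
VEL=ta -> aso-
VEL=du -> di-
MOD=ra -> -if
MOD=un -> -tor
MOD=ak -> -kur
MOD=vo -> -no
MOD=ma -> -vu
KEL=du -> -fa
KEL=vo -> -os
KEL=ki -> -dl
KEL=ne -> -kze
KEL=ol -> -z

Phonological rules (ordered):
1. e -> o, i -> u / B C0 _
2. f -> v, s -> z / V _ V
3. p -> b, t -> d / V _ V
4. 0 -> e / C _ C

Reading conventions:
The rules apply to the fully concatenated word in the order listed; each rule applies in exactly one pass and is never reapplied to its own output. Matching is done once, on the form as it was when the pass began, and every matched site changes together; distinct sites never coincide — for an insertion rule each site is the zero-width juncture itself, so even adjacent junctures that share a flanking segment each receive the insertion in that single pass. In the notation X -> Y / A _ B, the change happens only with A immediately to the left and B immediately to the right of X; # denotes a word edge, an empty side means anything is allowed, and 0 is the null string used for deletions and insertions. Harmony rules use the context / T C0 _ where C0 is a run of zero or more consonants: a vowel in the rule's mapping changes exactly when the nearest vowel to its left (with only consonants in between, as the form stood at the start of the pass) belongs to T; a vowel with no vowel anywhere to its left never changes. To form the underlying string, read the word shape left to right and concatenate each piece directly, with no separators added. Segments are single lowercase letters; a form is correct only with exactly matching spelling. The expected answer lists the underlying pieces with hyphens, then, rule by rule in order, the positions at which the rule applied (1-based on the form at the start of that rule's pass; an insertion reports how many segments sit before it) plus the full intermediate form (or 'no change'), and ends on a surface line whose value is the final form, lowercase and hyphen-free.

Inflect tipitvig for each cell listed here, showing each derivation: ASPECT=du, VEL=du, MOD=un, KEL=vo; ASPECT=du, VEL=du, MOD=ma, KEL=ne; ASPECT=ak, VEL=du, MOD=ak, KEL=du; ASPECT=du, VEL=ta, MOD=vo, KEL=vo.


cell ASPECT=du, VEL=du, MOD=un, KEL=vo:
underlying: di-tipitvig-ab-os-tor
1. e -> o, i -> u / B C0 _: no change
2. f -> v, s -> z / V _ V: no change
3. p -> b, t -> d / V _ V: fires at position(s) 3, 5: didibitvigabostor
4. 0 -> e / C _ C: inserts after position(s) 7, 14: didibitevigabosetor
surface: didibitevigabosetor

cell ASPECT=du, VEL=du, MOD=ma, KEL=ne:
underlying: di-tipitvig-ab-kze-vu
1. e -> o, i -> u / B C0 _: fires at position(s) 15: ditipitvigabkzovu
2. f -> v, s -> z / V _ V: no change
3. p -> b, t -> d / V _ V: fires at position(s) 3, 5: didibitvigabkzovu
4. 0 -> e / C _ C: inserts after position(s) 7, 12, 13: didibitevigabekezovu
surface: didibitevigabekezovu

cell ASPECT=ak, VEL=du, MOD=ak, KEL=du:
underlying: di-tipitvig-fa-fa-kur
1. e -> o, i -> u / B C0 _: no change
2. f -> v, s -> z / V _ V: fires at position(s) 13: ditipitvigfavakur
3. p -> b, t -> d / V _ V: fires at position(s) 3, 5: didibitvigfavakur
4. 0 -> e / C _ C: inserts after position(s) 7, 10: didibitevigefavakur
surface: didibitevigefavakur

cell ASPECT=du, VEL=ta, MOD=vo, KEL=vo:
underlying: aso-tipitvig-ab-os-no
1. e -> o, i -> u / B C0 _: fires at position(s) 5: asotupitvigabosno
2. f -> v, s -> z / V _ V: fires at position(s) 2: azotupitvigabosno
3. p -> b, t -> d / V _ V: fires at position(s) 4, 6: azodubitvigabosno
4. 0 -> e / C _ C: inserts after position(s) 8, 15: azodubitevigaboseno
surface: azodubitevigaboseno


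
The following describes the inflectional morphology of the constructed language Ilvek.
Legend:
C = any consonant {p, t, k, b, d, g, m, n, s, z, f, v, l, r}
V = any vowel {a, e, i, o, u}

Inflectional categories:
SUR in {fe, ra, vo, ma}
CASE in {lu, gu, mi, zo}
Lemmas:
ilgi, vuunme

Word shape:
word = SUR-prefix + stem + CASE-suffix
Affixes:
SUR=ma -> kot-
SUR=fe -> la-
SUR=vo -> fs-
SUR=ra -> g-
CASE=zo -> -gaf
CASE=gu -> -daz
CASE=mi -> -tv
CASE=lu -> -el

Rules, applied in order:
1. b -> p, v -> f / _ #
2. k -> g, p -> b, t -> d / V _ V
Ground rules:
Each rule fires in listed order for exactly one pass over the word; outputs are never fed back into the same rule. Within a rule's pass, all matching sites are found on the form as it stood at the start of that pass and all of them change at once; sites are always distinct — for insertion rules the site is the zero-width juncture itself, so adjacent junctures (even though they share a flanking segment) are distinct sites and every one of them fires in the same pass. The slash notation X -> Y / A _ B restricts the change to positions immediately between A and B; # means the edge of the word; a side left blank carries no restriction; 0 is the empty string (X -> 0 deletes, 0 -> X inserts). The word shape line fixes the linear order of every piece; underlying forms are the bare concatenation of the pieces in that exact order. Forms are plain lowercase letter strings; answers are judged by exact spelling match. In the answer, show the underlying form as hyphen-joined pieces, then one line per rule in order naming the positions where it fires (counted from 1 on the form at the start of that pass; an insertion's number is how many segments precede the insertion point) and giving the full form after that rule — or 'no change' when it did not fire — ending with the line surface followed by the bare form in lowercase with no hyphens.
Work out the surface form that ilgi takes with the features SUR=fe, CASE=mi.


underlying: la-ilgi-tv
1. b -> p, v -> f / _ #: fires at position(s) 8: lailgitf
2. k -> g, p -> b, t -> d / V _ V: no change
surface: lailgitf


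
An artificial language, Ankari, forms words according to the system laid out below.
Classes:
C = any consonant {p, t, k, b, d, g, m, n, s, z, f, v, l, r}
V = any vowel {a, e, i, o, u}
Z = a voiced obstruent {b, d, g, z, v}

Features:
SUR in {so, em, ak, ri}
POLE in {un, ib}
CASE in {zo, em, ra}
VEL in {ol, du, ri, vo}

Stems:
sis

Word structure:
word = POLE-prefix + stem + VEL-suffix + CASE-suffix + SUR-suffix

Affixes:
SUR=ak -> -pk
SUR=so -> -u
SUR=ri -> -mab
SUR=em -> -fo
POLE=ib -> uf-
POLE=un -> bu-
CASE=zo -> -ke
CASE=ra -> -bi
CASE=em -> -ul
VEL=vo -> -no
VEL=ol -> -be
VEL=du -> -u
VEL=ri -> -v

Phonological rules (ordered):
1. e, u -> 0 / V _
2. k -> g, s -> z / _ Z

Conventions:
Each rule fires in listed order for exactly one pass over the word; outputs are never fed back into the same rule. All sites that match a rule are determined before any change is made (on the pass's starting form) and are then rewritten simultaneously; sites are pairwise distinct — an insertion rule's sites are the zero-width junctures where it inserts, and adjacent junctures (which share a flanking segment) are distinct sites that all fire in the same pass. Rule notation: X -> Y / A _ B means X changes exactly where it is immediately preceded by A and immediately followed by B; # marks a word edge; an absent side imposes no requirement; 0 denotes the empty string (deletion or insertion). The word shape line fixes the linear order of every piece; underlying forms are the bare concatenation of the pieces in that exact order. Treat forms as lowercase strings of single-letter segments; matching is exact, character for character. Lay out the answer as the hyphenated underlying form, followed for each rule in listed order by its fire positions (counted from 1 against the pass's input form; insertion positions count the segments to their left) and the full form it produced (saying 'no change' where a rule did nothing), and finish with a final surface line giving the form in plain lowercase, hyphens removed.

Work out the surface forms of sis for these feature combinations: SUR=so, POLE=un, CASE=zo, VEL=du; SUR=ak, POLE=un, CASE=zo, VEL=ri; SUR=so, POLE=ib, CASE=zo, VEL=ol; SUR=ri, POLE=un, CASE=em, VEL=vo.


cell SUR=so, POLE=un, CASE=zo, VEL=du:
underlying: bu-sis-u-ke-u
1. e, u -> 0 / V _: fires at position(s) 9: busisuke
2. k -> g, s -> z / _ Z: no change
surface: busisuke

cell SUR=ak, POLE=un, CASE=zo, VEL=ri:
underlying: bu-sis-v-ke-pk
1. e, u -> 0 / V _: no change
2. k -> g, s -> z / _ Z: fires at position(s) 5: busizvkepk
surface: busizvkepk

cell SUR=so, POLE=ib, CASE=zo, VEL=ol:
underlying: uf-sis-be-ke-u
1. e, u -> 0 / V _: fires at position(s) 10: ufsisbeke
2. k -> g, s -> z / _ Z: fires at position(s) 5: ufsizbeke
surface: ufsizbeke

cell SUR=ri, POLE=un, CASE=em, VEL=vo:
underlying: bu-sis-no-ul-mab
1. e, u -> 0 / V _: fires at position(s) 8: busisnolmab
2. k -> g, s -> z / _ Z: no change
surface: busisnolmab


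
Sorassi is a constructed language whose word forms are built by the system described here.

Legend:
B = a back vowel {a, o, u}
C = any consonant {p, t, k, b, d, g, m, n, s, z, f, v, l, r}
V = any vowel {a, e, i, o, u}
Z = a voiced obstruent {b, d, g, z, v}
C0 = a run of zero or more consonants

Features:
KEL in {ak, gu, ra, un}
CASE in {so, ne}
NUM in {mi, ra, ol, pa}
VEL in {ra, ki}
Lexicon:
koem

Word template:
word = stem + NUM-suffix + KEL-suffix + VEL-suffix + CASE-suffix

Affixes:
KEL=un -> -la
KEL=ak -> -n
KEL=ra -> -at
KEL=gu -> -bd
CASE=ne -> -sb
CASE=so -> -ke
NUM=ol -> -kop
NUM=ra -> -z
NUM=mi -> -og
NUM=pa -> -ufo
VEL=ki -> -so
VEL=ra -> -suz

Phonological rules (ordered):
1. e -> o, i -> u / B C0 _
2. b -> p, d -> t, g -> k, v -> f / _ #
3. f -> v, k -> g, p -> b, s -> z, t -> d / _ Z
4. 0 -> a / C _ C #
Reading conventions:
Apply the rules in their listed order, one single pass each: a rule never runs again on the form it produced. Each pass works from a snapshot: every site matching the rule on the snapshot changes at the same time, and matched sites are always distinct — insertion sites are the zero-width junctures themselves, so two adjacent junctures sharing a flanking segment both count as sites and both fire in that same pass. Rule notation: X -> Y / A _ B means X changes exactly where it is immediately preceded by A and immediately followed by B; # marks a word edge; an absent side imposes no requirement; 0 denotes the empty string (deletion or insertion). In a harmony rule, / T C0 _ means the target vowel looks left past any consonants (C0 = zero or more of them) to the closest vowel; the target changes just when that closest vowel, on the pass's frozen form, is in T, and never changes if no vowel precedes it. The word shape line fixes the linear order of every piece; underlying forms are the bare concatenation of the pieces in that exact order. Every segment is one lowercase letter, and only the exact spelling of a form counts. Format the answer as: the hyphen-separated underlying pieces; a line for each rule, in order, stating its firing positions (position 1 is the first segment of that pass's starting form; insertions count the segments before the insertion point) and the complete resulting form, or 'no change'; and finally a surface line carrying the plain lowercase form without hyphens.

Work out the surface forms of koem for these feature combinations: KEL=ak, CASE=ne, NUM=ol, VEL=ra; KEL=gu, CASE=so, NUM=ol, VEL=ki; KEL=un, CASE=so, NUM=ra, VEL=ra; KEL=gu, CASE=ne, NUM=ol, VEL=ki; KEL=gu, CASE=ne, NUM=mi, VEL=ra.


cell KEL=ak, CASE=ne, NUM=ol, VEL=ra:
underlying: koem-kop-n-suz-sb
1. e -> o, i -> u / B C0 _: fires at position(s) 3: koomkopnsuzsb
2. b -> p, d -> t, g -> k, v -> f / _ #: fires at position(s) 13: koomkopnsuzsp
3. f -> v, k -> g, p -> b, s -> z, t -> d / _ Z: no change
4. 0 -> a / C _ C #: inserts after position(s) 12: koomkopnsuzsap
surface: koomkopnsuzsap

cell KEL=gu, CASE=so, NUM=ol, VEL=ki:
underlying: koem-kop-bd-so-ke
1. e -> o, i -> u / B C0 _: fires at position(s) 3, 13: koomkopbdsoko
2. b -> p, d -> t, g -> k, v -> f / _ #: no change
3. f -> v, k -> g, p -> b, s -> z, t -> d / _ Z: fires at position(s) 7: koomkobbdsoko
4. 0 -> a / C _ C #: no change
surface: koomkobbdsoko

cell KEL=un, CASE=so, NUM=ra, VEL=ra:
underlying: koem-z-la-suz-ke
1. e -> o, i -> u / B C0 _: fires at position(s) 3, 12: koomzlasuzko
2. b -> p, d -> t, g -> k, v -> f / _ #: no change
3. f -> v, k -> g, p -> b, s -> z, t -> d / _ Z: no change
4. 0 -> a / C _ C #: no change
surface: koomzlasuzko

cell KEL=gu, CASE=ne, NUM=ol, VEL=ki:
underlying: koem-kop-bd-so-sb
1. e -> o, i -> u / B C0 _: fires at position(s) 3: koomkopbdsosb
2. b -> p, d -> t, g -> k, v -> f / _ #: fires at position(s) 13: koomkopbdsosp
3. f -> v, k -> g, p -> b, s -> z, t -> d / _ Z: fires at position(s) 7: koomkobbdsosp
4. 0 -> a / C _ C #: inserts after position(s) 12: koomkobbdsosap
surface: koomkobbdsosap

cell KEL=gu, CASE=ne, NUM=mi, VEL=ra:
underlying: koem-og-bd-suz-sb
1. e -> o, i -> u / B C0 _: fires at position(s) 3: koomogbdsuzsb
2. b -> p, d -> t, g -> k, v -> f / _ #: fires at position(s) 13: koomogbdsuzsp
3. f -> v, k -> g, p -> b, s -> z, t -> d / _ Z: no change
4. 0 -> a / C _ C #: inserts after position(s) 12: koomogbdsuzsap
surface: koomogbdsuzsap


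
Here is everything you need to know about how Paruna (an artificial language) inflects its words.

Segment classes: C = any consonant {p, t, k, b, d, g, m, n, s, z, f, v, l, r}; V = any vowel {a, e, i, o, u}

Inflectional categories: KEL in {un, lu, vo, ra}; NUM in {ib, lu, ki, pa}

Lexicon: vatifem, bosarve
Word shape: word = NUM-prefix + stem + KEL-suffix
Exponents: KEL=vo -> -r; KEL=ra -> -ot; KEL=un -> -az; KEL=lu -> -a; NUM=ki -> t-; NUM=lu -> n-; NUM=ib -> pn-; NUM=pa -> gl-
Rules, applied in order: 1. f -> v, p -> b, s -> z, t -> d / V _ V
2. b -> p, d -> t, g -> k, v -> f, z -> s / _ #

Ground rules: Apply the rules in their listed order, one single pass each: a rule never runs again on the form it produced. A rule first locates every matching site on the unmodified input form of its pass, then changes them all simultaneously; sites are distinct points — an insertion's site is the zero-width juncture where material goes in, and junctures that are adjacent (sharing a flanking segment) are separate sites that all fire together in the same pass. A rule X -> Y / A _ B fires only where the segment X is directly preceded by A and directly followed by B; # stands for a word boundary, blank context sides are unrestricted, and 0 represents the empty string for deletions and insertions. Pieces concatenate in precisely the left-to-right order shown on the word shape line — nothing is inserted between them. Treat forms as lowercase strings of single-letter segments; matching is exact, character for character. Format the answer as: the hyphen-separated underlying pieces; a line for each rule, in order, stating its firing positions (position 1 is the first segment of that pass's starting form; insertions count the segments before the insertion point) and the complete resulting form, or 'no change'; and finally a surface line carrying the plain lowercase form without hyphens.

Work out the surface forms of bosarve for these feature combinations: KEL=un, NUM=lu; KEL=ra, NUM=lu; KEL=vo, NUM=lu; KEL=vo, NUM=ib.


cell KEL=un, NUM=lu:
underlying: n-bosarve-az
1. f -> v, p -> b, s -> z, t -> d / V _ V: fires at position(s) 4: nbozarveaz
2. b -> p, d -> t, g -> k, v -> f, z -> s / _ #: fires at position(s) 10: nbozarveas
surface: nbozarveas

cell KEL=ra, NUM=lu:
underlying: n-bosarve-ot
1. f -> v, p -> b, s -> z, t -> d / V _ V: fires at position(s) 4: nbozarveot
2. b -> p, d -> t, g -> k, v -> f, z -> s / _ #: no change
surface: nbozarveot

cell KEL=vo, NUM=lu:
underlying: n-bosarve-r
1. f -> v, p -> b, s -> z, t -> d / V _ V: fires at position(s) 4: nbozarver
2. b -> p, d -> t, g -> k, v -> f, z -> s / _ #: no change
surface: nbozarver

cell KEL=vo, NUM=ib:
underlying: pn-bosarve-r
1. f -> v, p -> b, s -> z, t -> d / V _ V: fires at position(s) 5: pnbozarver
2. b -> p, d -> t, g -> k, v -> f, z -> s / _ #: no change
surface: pnbozarver


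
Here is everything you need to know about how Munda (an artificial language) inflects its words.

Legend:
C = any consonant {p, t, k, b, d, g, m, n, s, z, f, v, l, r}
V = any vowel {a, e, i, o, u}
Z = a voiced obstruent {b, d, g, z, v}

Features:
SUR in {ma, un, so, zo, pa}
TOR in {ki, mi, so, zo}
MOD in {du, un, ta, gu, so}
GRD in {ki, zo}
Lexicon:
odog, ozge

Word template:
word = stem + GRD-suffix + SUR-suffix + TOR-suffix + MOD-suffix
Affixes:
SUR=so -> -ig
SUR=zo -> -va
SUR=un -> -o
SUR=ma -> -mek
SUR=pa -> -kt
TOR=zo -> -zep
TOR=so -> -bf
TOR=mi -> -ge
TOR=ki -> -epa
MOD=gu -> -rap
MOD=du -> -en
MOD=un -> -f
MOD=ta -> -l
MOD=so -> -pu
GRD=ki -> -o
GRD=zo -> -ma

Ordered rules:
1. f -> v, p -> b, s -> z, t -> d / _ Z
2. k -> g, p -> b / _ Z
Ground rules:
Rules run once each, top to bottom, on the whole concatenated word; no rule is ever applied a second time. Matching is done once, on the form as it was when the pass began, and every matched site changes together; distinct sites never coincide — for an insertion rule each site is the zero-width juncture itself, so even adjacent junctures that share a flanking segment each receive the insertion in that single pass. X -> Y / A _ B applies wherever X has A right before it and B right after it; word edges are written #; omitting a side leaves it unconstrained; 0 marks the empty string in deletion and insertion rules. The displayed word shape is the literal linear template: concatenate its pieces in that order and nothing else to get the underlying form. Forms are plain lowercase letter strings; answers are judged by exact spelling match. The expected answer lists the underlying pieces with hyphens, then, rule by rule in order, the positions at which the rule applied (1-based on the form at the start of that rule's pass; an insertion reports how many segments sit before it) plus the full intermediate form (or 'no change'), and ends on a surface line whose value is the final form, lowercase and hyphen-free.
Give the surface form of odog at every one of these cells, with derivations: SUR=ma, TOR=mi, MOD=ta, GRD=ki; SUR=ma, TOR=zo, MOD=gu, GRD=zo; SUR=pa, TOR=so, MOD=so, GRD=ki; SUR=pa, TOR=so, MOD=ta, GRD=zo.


cell SUR=ma, TOR=mi, MOD=ta, GRD=ki:
underlying: odog-o-mek-ge-l
1. f -> v, p -> b, s -> z, t -> d / _ Z: no change
2. k -> g, p -> b / _ Z: fires at position(s) 8: odogomeggel
surface: odogomeggel

cell SUR=ma, TOR=zo, MOD=gu, GRD=zo:
underlying: odog-ma-mek-zep-rap
1. f -> v, p -> b, s -> z, t -> d / _ Z: no change
2. k -> g, p -> b / _ Z: fires at position(s) 9: odogmamegzeprap
surface: odogmamegzeprap

cell SUR=pa, TOR=so, MOD=so, GRD=ki:
underlying: odog-o-kt-bf-pu
1. f -> v, p -> b, s -> z, t -> d / _ Z: fires at position(s) 7: odogokdbfpu
2. k -> g, p -> b / _ Z: fires at position(s) 6: odogogdbfpu
surface: odogogdbfpu

cell SUR=pa, TOR=so, MOD=ta, GRD=zo:
underlying: odog-ma-kt-bf-l
1. f -> v, p -> b, s -> z, t -> d / _ Z: fires at position(s) 8: odogmakdbfl
2. k -> g, p -> b / _ Z: fires at position(s) 7: odogmagdbfl
surface: odogmagdbfl


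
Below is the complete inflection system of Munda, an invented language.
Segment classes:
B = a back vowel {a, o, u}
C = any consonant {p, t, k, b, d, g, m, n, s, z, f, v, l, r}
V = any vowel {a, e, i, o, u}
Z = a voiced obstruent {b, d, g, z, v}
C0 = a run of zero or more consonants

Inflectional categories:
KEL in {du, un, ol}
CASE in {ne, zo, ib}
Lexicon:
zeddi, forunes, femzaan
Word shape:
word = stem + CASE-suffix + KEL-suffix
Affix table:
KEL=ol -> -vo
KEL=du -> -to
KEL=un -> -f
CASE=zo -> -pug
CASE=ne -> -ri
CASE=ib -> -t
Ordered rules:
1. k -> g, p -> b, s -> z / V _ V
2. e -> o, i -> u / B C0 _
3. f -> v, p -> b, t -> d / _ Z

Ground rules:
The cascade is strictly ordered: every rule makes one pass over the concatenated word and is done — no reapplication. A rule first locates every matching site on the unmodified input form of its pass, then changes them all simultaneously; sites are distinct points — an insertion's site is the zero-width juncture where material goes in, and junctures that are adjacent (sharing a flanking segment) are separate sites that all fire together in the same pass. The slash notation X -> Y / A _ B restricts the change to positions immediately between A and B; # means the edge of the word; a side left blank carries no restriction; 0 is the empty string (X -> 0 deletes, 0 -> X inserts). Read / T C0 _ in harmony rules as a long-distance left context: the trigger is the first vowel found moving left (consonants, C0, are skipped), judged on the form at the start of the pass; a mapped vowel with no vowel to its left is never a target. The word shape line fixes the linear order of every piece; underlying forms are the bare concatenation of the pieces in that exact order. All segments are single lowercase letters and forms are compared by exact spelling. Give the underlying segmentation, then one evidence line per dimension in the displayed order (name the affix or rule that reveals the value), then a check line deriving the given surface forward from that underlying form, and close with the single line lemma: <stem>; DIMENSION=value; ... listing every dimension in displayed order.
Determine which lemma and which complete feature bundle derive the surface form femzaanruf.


underlying: femzaan-ri-f
KEL=un - signalled by the affix -f
CASE=ne - signalled by the affix -ri
check: femzaanrif -> femzaanrif -> femzaanruf -> femzaanruf
lemma: femzaan; KEL=un; CASE=ne


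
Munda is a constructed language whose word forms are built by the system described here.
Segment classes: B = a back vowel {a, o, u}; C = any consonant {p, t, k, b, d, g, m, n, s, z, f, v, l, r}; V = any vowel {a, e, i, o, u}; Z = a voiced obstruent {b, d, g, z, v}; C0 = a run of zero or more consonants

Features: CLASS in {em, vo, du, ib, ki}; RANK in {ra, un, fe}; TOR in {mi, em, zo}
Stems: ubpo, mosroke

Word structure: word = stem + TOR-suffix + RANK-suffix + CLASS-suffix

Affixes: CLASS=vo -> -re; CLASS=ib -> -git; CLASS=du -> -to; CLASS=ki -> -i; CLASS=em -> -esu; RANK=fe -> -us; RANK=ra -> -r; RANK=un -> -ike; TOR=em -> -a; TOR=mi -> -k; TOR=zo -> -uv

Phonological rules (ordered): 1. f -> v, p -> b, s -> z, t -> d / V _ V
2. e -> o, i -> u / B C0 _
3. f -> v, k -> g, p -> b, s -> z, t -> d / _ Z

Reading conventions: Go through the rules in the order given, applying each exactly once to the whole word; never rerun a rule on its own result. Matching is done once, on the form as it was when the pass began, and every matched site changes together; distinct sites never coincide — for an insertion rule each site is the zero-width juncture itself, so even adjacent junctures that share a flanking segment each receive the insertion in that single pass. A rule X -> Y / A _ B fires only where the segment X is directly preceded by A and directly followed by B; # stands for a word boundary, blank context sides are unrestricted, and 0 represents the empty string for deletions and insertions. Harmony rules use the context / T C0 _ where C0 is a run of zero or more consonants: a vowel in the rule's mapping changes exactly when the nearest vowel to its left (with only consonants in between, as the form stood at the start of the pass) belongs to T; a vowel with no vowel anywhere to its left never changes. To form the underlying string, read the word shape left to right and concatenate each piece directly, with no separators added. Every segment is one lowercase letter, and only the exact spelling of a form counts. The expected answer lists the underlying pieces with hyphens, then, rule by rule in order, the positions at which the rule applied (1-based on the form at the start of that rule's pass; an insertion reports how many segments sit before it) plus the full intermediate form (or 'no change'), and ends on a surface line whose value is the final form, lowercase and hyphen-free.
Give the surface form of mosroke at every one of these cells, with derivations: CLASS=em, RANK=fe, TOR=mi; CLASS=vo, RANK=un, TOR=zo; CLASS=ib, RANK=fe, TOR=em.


cell CLASS=em, RANK=fe, TOR=mi:
underlying: mosroke-k-us-esu
1. f -> v, p -> b, s -> z, t -> d / V _ V: fires at position(s) 10, 12: mosrokekuzezu
2. e -> o, i -> u / B C0 _: fires at position(s) 7, 11: mosrokokuzozu
3. f -> v, k -> g, p -> b, s -> z, t -> d / _ Z: no change
surface: mosrokokuzozu

cell CLASS=vo, RANK=un, TOR=zo:
underlying: mosroke-uv-ike-re
1. f -> v, p -> b, s -> z, t -> d / V _ V: no change
2. e -> o, i -> u / B C0 _: fires at position(s) 7, 10: mosrokouvukere
3. f -> v, k -> g, p -> b, s -> z, t -> d / _ Z: no change
surface: mosrokouvukere

cell CLASS=ib, RANK=fe, TOR=em:
underlying: mosroke-a-us-git
1. f -> v, p -> b, s -> z, t -> d / V _ V: no change
2. e -> o, i -> u / B C0 _: fires at position(s) 7, 12: mosrokoausgut
3. f -> v, k -> g, p -> b, s -> z, t -> d / _ Z: fires at position(s) 10: mosrokoauzgut
surface: mosrokoauzgut


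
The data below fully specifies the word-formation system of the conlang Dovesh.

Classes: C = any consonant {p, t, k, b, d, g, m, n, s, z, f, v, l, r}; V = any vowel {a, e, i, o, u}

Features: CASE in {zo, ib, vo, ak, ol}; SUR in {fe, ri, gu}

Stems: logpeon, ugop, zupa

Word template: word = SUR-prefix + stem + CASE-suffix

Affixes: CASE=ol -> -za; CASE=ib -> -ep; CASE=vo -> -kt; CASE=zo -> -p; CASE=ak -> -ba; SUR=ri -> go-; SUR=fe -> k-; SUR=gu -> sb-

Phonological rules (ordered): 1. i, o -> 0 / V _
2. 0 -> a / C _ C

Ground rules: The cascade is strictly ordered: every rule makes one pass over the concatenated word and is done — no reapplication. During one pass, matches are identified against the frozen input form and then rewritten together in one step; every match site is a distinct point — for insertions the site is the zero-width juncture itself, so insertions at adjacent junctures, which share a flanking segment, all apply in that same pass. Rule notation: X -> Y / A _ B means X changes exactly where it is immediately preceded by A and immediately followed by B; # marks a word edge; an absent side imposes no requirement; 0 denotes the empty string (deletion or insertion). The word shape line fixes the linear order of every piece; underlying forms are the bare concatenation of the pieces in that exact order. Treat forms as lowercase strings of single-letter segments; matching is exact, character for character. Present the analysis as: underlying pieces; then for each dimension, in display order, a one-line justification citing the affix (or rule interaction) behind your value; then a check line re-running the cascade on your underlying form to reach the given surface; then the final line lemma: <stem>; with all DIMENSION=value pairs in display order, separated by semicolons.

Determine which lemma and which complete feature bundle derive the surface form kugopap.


underlying: k-ugop-p
CASE=zo - signalled by the affix -p
SUR=fe - signalled by the affix k-
check: kugopp -> kugopp -> kugopap
lemma: ugop; CASE=zo; SUR=fe


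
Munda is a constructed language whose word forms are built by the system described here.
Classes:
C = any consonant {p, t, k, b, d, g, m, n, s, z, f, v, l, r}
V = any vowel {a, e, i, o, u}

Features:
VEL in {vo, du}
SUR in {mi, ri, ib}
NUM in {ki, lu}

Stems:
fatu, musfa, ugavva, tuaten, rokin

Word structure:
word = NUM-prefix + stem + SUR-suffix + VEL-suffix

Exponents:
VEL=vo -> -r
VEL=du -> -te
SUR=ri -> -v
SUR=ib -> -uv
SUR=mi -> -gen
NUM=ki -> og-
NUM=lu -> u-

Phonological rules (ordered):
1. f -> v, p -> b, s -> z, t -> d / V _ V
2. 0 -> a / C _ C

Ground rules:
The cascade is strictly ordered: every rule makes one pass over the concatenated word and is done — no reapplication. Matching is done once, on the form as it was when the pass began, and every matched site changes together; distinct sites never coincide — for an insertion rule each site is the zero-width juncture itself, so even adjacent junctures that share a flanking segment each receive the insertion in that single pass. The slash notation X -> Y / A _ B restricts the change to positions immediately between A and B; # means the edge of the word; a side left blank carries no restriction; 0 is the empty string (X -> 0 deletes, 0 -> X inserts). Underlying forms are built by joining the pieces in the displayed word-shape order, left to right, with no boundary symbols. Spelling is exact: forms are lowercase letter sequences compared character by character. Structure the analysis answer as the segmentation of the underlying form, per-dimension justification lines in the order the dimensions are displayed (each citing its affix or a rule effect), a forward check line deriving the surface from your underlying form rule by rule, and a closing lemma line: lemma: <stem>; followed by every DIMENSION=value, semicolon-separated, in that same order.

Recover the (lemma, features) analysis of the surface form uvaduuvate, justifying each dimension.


underlying: u-fatu-uv-te
VEL=du - signalled by the affix -te
SUR=ib - signalled by the affix -uv
NUM=lu - signalled by the affix u-
check: ufatuuvte -> uvaduuvte -> uvaduuvate
lemma: fatu; VEL=du; SUR=ib; NUM=lu


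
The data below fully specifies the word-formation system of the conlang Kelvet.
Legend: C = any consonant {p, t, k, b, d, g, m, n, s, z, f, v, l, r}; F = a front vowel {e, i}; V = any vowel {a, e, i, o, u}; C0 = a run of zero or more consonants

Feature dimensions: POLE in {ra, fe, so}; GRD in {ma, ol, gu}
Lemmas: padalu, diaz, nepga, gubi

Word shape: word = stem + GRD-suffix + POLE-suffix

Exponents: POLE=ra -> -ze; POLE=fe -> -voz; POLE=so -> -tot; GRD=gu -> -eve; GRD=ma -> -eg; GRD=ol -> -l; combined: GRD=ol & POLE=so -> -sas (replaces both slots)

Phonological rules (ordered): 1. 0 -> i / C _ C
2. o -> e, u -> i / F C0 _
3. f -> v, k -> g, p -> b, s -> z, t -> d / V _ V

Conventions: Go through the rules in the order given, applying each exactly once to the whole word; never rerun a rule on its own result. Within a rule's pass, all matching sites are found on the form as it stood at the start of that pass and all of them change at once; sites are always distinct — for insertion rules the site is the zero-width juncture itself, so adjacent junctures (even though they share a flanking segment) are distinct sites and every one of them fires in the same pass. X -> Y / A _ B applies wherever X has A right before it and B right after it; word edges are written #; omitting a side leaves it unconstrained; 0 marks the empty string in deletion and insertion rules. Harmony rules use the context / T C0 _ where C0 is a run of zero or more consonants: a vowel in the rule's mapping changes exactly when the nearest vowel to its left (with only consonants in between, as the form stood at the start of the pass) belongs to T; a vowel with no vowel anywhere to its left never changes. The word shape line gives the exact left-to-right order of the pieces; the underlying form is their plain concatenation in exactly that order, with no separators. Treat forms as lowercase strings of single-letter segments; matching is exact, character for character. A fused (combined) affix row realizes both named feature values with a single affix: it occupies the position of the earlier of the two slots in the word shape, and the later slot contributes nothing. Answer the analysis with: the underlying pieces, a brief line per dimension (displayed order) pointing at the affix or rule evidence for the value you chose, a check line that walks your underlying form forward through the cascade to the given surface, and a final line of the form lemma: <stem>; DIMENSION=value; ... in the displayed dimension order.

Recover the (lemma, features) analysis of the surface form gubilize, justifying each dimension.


underlying: gubi-l-ze
POLE=ra - signalled by the affix -ze
GRD=ol - signalled by the affix -l
check: gubilze -> gubilize -> gubilize -> gubilize
lemma: gubi; POLE=ra; GRD=ol


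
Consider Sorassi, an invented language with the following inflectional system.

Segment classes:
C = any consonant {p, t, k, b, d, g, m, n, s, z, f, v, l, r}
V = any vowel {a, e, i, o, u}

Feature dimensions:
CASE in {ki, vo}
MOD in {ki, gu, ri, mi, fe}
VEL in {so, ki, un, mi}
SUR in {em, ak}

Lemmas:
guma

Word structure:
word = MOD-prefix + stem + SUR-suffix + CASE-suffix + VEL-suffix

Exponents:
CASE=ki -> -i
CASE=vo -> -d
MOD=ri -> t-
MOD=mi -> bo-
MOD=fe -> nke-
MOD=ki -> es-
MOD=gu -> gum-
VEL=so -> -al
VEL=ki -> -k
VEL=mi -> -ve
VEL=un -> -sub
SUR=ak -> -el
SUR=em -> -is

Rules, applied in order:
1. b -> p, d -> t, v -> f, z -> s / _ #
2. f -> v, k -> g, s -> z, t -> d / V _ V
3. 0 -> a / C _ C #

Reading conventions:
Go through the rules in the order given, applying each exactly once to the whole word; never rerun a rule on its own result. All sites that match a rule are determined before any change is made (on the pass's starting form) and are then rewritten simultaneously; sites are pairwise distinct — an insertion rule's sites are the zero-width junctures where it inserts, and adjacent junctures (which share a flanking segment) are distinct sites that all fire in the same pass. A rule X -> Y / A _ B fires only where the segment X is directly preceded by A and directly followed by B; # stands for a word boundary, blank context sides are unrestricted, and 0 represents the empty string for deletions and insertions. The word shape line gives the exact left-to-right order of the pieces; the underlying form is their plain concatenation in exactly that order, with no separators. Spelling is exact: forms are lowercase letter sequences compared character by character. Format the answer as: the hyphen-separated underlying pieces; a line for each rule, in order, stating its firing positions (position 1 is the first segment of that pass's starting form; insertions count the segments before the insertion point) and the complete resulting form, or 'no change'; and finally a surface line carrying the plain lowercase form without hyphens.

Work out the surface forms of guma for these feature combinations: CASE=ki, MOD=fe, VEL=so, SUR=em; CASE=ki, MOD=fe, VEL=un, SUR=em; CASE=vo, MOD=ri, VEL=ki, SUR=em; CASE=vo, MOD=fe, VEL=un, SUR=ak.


cell CASE=ki, MOD=fe, VEL=so, SUR=em:
underlying: nke-guma-is-i-al
1. b -> p, d -> t, v -> f, z -> s / _ #: no change
2. f -> v, k -> g, s -> z, t -> d / V _ V: fires at position(s) 9: nkegumaizial
3. 0 -> a / C _ C #: no change
surface: nkegumaizial

cell CASE=ki, MOD=fe, VEL=un, SUR=em:
underlying: nke-guma-is-i-sub
1. b -> p, d -> t, v -> f, z -> s / _ #: fires at position(s) 13: nkegumaisisup
2. f -> v, k -> g, s -> z, t -> d / V _ V: fires at position(s) 9, 11: nkegumaizizup
3. 0 -> a / C _ C #: no change
surface: nkegumaizizup

cell CASE=vo, MOD=ri, VEL=ki, SUR=em:
underlying: t-guma-is-d-k
1. b -> p, d -> t, v -> f, z -> s / _ #: no change
2. f -> v, k -> g, s -> z, t -> d / V _ V: no change
3. 0 -> a / C _ C #: inserts after position(s) 8: tgumaisdak
surface: tgumaisdak

cell CASE=vo, MOD=fe, VEL=un, SUR=ak:
underlying: nke-guma-el-d-sub
1. b -> p, d -> t, v -> f, z -> s / _ #: fires at position(s) 13: nkegumaeldsup
2. f -> v, k -> g, s -> z, t -> d / V _ V: no change
3. 0 -> a / C _ C #: no change
surface: nkegumaeldsup


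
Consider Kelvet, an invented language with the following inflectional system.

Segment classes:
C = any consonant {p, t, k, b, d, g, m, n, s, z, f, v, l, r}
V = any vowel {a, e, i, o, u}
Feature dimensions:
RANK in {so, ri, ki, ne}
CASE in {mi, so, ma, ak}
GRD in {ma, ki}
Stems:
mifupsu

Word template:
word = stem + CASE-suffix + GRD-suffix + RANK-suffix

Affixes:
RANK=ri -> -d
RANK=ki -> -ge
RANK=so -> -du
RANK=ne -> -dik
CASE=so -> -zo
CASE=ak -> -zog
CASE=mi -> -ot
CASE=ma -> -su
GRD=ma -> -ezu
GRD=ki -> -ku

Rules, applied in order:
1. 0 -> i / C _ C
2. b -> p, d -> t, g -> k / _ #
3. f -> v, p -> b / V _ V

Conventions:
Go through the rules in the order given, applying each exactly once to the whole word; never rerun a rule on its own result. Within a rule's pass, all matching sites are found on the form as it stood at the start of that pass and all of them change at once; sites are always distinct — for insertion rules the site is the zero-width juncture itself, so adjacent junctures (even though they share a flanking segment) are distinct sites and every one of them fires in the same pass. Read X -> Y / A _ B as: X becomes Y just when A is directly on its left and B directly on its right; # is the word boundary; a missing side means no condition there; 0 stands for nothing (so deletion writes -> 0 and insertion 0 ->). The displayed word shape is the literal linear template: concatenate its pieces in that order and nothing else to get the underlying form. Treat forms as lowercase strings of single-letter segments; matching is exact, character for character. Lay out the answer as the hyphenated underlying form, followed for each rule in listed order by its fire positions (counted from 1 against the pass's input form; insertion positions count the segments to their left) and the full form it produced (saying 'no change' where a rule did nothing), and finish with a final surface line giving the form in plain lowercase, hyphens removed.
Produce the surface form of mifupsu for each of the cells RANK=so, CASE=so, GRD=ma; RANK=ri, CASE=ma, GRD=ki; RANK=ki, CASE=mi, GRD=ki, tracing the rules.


cell RANK=so, CASE=so, GRD=ma:
underlying: mifupsu-zo-ezu-du
1. 0 -> i / C _ C: inserts after position(s) 5: mifupisuzoezudu
2. b -> p, d -> t, g -> k / _ #: no change
3. f -> v, p -> b / V _ V: fires at position(s) 3, 5: mivubisuzoezudu
surface: mivubisuzoezudu

cell RANK=ri, CASE=ma, GRD=ki:
underlying: mifupsu-su-ku-d
1. 0 -> i / C _ C: inserts after position(s) 5: mifupisusukud
2. b -> p, d -> t, g -> k / _ #: fires at position(s) 13: mifupisusukut
3. f -> v, p -> b / V _ V: fires at position(s) 3, 5: mivubisusukut
surface: mivubisusukut

cell RANK=ki, CASE=mi, GRD=ki:
underlying: mifupsu-ot-ku-ge
1. 0 -> i / C _ C: inserts after position(s) 5, 9: mifupisuotikuge
2. b -> p, d -> t, g -> k / _ #: no change
3. f -> v, p -> b / V _ V: fires at position(s) 3, 5: mivubisuotikuge
surface: mivubisuotikuge
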